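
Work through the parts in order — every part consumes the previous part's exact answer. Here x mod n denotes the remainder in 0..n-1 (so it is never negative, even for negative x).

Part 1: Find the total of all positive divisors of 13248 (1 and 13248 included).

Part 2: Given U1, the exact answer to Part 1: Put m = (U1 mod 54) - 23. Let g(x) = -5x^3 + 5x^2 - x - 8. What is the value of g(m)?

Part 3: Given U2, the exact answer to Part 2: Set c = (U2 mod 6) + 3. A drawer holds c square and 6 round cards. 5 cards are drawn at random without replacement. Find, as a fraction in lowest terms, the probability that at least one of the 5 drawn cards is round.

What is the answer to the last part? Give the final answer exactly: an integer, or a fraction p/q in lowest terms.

131/132

Part 1: 13248 = 2^6 * 3^2 * 23; sigma = (1 + 2 + 4 + 8 + 16 + 32 + 64) * (1 + 3 + 9) * (1 + 23) = 127 * 13 * 24 = 39624; answer 39624
Part 2: U1 = 39624; m = 19; -5*(19)^3 + 5*(19)^2 - 1*(19)^1 - 8 = (-34295) + (1805) + (-19) + (-8) = -32517; answer -32517
Part 3: U2 = -32517; c = 6; total draws C(12,5) = 792; complement C(6,5) = 6; favorable 792 - 6 = 786; P = 131/132; answer 131/132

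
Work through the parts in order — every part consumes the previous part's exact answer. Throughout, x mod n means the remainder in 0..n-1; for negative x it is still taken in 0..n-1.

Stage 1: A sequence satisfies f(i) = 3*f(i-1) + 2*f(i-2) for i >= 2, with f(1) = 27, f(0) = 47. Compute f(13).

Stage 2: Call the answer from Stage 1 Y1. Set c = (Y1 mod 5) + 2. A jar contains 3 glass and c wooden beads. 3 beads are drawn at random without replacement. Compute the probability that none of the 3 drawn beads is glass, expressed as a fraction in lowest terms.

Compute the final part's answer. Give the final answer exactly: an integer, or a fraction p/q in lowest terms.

Stage 1: f(2) = 3*(27) + 2*(47) = 175; iterating: f(2)=175, f(3)=579, f(4)=2087, f(5)=7419, f(6)=26431, f(7)=94131, f(8)=335255, f(9)=1194027, f(10)=4252591, f(11)=15145827, f(12)=53942663, f(13)=192119643; answer 192119643
Stage 2: Y1 = 192119643; c = 5; total draws C(8,3) = 56; favorable C(5,3) = 10; P = 5/28; answer 5/28

5/28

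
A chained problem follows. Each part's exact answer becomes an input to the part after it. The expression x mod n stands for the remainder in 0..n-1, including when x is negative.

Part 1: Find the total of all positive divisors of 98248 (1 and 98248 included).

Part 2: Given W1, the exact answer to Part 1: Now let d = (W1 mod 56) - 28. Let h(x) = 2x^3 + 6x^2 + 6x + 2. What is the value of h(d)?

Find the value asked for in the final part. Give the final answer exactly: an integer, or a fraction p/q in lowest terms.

13718

Part 1: 98248 = 2^3 * 12281; sigma = (1 + 2 + 4 + 8) * (1 + 12281) = 15 * 12282 = 184230; answer 184230
Part 2: W1 = 184230; d = 18; 2*(18)^3 + 6*(18)^2 + 6*(18)^1 + 2 = (11664) + (1944) + (108) + (2) = 13718; answer 13718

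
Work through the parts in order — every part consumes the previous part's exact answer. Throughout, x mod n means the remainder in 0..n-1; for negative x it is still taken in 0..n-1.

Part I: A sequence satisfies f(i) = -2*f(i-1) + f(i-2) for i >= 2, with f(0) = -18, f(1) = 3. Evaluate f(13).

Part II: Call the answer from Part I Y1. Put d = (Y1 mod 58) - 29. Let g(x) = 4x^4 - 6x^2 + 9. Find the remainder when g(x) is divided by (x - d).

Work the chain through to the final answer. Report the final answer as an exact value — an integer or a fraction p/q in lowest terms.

Part I: f(2) = -2*(3) + 1*(-18) = -24; iterating: f(2)=-24, f(3)=51, f(4)=-126, f(5)=303, f(6)=-732, f(7)=1767, f(8)=-4266, f(9)=10299, f(10)=-24864, f(11)=60027, f(12)=-144918, f(13)=349863; answer 349863
Part II: Y1 = 349863; d = -22; remainder = value at the root: 4*(-22)^4 - 6*(-22)^2 + 9 = (937024) + (-2904) + (9) = 934129; answer 934129

934129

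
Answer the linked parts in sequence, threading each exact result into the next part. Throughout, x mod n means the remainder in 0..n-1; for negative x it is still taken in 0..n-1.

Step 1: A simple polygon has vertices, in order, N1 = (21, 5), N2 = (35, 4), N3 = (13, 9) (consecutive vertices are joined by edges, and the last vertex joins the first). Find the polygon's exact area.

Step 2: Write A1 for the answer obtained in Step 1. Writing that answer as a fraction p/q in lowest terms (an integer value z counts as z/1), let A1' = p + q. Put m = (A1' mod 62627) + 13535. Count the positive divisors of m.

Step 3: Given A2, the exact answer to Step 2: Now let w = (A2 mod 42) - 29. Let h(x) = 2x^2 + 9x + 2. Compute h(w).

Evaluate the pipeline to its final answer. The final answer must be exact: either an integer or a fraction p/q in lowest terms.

Step 1: cross terms: (21*4 - 35*5)=-91, (35*9 - 13*4)=263, (13*5 - 21*9)=-124; twice the area = |48| = 48; area = 24; answer 24
Step 2: A1 = 24; threaded value p + q = 25; m = 13560; 13560 = 2^3 * 3 * 5 * 113; number of divisors = (3+1) * (1+1) * (1+1) * (1+1) = 32; answer 32
Step 3: A2 = 32; w = 3; 2*(3)^2 + 9*(3)^1 + 2 = (18) + (27) + (2) = 47; answer 47

47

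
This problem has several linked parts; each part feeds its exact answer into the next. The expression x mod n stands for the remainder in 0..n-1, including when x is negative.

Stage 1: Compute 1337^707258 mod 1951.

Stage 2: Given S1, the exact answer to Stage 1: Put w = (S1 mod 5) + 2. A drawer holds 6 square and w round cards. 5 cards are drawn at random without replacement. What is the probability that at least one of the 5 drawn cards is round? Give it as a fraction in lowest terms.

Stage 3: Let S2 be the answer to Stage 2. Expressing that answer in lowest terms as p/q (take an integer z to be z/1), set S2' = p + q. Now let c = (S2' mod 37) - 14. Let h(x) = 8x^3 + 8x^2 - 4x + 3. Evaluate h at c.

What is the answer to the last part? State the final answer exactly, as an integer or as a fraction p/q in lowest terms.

Stage 1: squarings mod 1951: 1337^1=1337, 1337^2=453, 1337^4=354, 1337^8=452, 1337^16=1400, 1337^32=1196, 1337^64=333, 1337^128=1633, 1337^256=1623, 1337^512=279, 1337^1024=1752, 1337^2048=581, 1337^4096=38, 1337^8192=1444, 1337^16384=1468, 1337^32768=1120, 1337^65536=1858, 1337^131072=845, 1337^262144=1910, 1337^524288=1681; 1337^707258 = 1337^2 * 1337^8 * 1337^16 * 1337^32 * 1337^128 * 1337^512 * 1337^2048 * 1337^16384 * 1337^32768 * 1337^131072 * 1337^524288 = 1940 (mod 1951); answer 1940
Stage 2: S1 = 1940; w = 2; total draws C(8,5) = 56; complement C(6,5) = 6; favorable 56 - 6 = 50; P = 25/28; answer 25/28
Stage 3: S2 = 25/28; threaded value p + q = 53; c = 2; 8*(2)^3 + 8*(2)^2 - 4*(2)^1 + 3 = (64) + (32) + (-8) + (3) = 91; answer 91

91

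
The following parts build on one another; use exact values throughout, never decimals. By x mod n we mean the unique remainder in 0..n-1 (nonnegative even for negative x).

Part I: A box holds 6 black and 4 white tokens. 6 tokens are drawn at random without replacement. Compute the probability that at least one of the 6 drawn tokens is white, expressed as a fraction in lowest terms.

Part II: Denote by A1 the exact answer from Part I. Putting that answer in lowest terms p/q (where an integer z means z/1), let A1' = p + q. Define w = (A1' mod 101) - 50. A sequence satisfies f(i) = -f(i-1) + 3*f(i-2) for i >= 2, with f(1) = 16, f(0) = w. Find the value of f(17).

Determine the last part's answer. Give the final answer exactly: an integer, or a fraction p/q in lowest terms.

Part I: total draws C(10,6) = 210; complement C(6,6) = 1; favorable 210 - 1 = 209; P = 209/210; answer 209/210
Part II: A1 = 209/210; threaded value p + q = 419; w = -35; f(2) = -1*(16) + 3*(-35) = -121; iterating: f(2)=-121, f(3)=169, f(4)=-532, f(5)=1039, f(6)=-2635, f(7)=5752, f(8)=-13657, f(9)=30913, f(10)=-71884, f(11)=164623, f(12)=-380275, f(13)=874144, f(14)=-2014969, f(15)=4637401, f(16)=-10682308, f(17)=24594511; answer 24594511

24594511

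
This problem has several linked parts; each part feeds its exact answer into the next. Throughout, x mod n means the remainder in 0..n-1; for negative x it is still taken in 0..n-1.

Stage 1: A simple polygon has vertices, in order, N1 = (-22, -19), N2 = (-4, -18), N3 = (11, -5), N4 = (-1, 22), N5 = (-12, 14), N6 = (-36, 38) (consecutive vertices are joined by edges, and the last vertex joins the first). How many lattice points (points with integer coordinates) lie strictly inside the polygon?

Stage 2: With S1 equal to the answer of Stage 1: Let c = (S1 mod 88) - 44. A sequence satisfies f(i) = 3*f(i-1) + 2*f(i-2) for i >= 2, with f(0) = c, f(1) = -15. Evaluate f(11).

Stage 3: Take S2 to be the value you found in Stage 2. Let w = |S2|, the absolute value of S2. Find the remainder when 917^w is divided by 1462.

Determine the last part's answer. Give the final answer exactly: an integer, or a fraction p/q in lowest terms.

Stage 1: cross terms: (-22*-18 - -4*-19)=320, (-4*-5 - 11*-18)=218, (11*22 - -1*-5)=237, (-1*14 - -12*22)=250, (-12*38 - -36*14)=48, (-36*-19 - -22*38)=1520; twice the area = |2593| = 2593; area = 2593/2; boundary points = 1 + 1 + 3 + 1 + 24 + 1 = 31; strictly interior points = area - boundary/2 + 1 = 1282; answer 1282
Stage 2: S1 = 1282; c = 6; f(2) = 3*(-15) + 2*(6) = -33; iterating: f(2)=-33, f(3)=-129, f(4)=-453, f(5)=-1617, f(6)=-5757, f(7)=-20505, f(8)=-73029, f(9)=-260097, f(10)=-926349, f(11)=-3299241; answer -3299241
Stage 3: S2 = -3299241; w = 3299241; squarings mod 1462: 917^1=917, 917^2=239, 917^4=103, 917^8=375, 917^16=273, 917^32=1429, 917^64=1089, 917^128=239, 917^256=103, 917^512=375, 917^1024=273, 917^2048=1429, 917^4096=1089, 917^8192=239, 917^16384=103, 917^32768=375, 917^65536=273, 917^131072=1429, 917^262144=1089, 917^524288=239, 917^1048576=103, 917^2097152=375; 917^3299241 = 917^1 * 917^8 * 917^32 * 917^128 * 917^256 * 917^512 * 917^1024 * 917^4096 * 917^16384 * 917^131072 * 917^1048576 * 917^2097152 = 815 (mod 1462); answer 815

815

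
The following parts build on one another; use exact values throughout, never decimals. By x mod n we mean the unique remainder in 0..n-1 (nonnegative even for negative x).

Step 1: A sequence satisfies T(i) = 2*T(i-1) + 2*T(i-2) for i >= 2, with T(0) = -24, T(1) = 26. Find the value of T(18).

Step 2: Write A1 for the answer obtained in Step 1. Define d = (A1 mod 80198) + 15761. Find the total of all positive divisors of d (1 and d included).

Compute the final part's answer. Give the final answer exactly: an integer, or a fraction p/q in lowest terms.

Step 1: T(2) = 2*(26) + 2*(-24) = 4; iterating: T(2)=4, T(3)=60, T(4)=128, T(5)=376, T(6)=1008, T(7)=2768, T(8)=7552, T(9)=20640, T(10)=56384, T(11)=154048, T(12)=420864, T(13)=1149824, T(14)=3141376, T(15)=8582400, T(16)=23447552, T(17)=64059904, T(18)=175014912; answer 175014912
Step 2: A1 = 175014912; d = 38637; 38637 = 3^6 * 53; sigma = (1 + 3 + 9 + 27 + 81 + 243 + 729) * (1 + 53) = 1093 * 54 = 59022; answer 59022

59022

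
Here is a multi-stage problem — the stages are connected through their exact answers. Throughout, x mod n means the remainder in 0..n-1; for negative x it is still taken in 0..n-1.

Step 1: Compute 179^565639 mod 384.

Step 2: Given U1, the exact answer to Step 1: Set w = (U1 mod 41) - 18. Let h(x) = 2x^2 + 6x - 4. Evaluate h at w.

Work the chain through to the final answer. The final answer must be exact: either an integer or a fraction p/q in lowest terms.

4

Step 1: squarings mod 384: 179^1=179, 179^2=169, 179^4=145, 179^8=289, 179^16=193, 179^32=1, 179^64=1, 179^128=1, 179^256=1, 179^512=1, 179^1024=1, 179^2048=1, 179^4096=1, 179^8192=1, 179^16384=1, 179^32768=1, 179^65536=1, 179^131072=1, 179^262144=1, 179^524288=1; 179^565639 = 179^1 * 179^2 * 179^4 * 179^128 * 179^256 * 179^8192 * 179^32768 * 179^524288 = 347 (mod 384); answer 347
Step 2: U1 = 347; w = 1; 2*(1)^2 + 6*(1)^1 - 4 = (2) + (6) + (-4) = 4; answer 4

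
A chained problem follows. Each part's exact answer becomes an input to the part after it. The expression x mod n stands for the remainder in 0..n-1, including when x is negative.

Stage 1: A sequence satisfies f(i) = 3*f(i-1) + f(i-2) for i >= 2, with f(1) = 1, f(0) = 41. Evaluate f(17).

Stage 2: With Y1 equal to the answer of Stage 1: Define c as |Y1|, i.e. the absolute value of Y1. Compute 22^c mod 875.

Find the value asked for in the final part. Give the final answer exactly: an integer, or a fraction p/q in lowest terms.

Stage 1: f(2) = 3*(1) + 1*(41) = 44; iterating: f(2)=44, f(3)=133, f(4)=443, f(5)=1462, f(6)=4829, f(7)=15949, f(8)=52676, f(9)=173977, f(10)=574607, f(11)=1897798, f(12)=6268001, f(13)=20701801, f(14)=68373404, f(15)=225822013, f(16)=745839443, f(17)=2463340342; answer 2463340342
Stage 2: Y1 = 2463340342; c = 2463340342; squarings mod 875: 22^1=22, 22^2=484, 22^4=631, 22^8=36, 22^16=421, 22^32=491, 22^64=456, 22^128=561, 22^256=596, 22^512=841, 22^1024=281, 22^2048=211, 22^4096=771, 22^8192=316, 22^16384=106, 22^32768=736, 22^65536=71, 22^131072=666, 22^262144=806, 22^524288=386, 22^1048576=246, 22^2097152=141, 22^4194304=631, 22^8388608=36, 22^16777216=421, 22^33554432=491, 22^67108864=456, 22^134217728=561, 22^268435456=596, 22^536870912=841, 22^1073741824=281, 22^2147483648=211; 22^2463340342 = 22^2 * 22^4 * 22^16 * 22^32 * 22^256 * 22^512 * 22^1024 * 22^4096 * 22^32768 * 22^65536 * 22^131072 * 22^1048576 * 22^4194304 * 22^8388608 * 22^33554432 * 22^268435456 * 22^2147483648 = 309 (mod 875); answer 309

309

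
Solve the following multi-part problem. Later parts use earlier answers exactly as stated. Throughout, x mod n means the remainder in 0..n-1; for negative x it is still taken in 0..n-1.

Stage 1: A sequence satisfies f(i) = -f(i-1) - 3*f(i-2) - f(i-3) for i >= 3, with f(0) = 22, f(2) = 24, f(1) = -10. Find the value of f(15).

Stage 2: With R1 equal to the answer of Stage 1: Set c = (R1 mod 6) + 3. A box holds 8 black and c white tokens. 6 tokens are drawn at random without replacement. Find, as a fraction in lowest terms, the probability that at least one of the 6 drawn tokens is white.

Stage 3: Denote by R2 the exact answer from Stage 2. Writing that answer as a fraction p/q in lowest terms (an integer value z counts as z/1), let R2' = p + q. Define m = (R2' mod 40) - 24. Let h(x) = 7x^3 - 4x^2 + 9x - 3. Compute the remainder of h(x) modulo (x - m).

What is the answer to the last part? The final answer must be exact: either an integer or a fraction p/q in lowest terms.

55

Stage 1: f(3) = -1*(24) - 3*(-10) - 1*(22) = -16; iterating: f(3)=-16, f(4)=-46, f(5)=70, f(6)=84, f(7)=-248, f(8)=-74, f(9)=734, f(10)=-264, f(11)=-1864, f(12)=1922, f(13)=3934, f(14)=-7836, f(15)=-5888; answer -5888
Stage 2: R1 = -5888; c = 7; total draws C(15,6) = 5005; complement C(8,6) = 28; favorable 5005 - 28 = 4977; P = 711/715; answer 711/715
Stage 3: R2 = 711/715; threaded value p + q = 1426; m = 2; remainder = value at the root: 7*(2)^3 - 4*(2)^2 + 9*(2)^1 - 3 = (56) + (-16) + (18) + (-3) = 55; answer 55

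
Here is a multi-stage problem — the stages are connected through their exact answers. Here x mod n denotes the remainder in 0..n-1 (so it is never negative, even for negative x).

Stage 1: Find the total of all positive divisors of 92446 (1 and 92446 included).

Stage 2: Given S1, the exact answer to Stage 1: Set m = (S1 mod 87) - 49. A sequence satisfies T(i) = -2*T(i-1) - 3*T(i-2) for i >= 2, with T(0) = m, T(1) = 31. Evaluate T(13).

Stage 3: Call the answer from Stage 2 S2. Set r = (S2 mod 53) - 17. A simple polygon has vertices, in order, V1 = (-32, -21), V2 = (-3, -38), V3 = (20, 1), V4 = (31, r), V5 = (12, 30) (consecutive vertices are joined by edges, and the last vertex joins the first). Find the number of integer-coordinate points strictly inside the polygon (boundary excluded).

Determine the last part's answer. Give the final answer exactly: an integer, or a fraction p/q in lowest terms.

1757

Stage 1: 92446 = 2 * 17 * 2719; sigma = (1 + 2) * (1 + 17) * (1 + 2719) = 3 * 18 * 2720 = 146880; answer 146880
Stage 2: S1 = 146880; m = -25; T(2) = -2*(31) - 3*(-25) = 13; iterating: T(2)=13, T(3)=-119, T(4)=199, T(5)=-41, T(6)=-515, T(7)=1153, T(8)=-761, T(9)=-1937, T(10)=6157, T(11)=-6503, T(12)=-5465, T(13)=30439; answer 30439
Stage 3: S2 = 30439; r = 0; cross terms: (-32*-38 - -3*-21)=1153, (-3*1 - 20*-38)=757, (20*0 - 31*1)=-31, (31*30 - 12*0)=930, (12*-21 - -32*30)=708; twice the area = |3517| = 3517; area = 3517/2; boundary points = 1 + 1 + 1 + 1 + 1 = 5; strictly interior points = area - boundary/2 + 1 = 1757; answer 1757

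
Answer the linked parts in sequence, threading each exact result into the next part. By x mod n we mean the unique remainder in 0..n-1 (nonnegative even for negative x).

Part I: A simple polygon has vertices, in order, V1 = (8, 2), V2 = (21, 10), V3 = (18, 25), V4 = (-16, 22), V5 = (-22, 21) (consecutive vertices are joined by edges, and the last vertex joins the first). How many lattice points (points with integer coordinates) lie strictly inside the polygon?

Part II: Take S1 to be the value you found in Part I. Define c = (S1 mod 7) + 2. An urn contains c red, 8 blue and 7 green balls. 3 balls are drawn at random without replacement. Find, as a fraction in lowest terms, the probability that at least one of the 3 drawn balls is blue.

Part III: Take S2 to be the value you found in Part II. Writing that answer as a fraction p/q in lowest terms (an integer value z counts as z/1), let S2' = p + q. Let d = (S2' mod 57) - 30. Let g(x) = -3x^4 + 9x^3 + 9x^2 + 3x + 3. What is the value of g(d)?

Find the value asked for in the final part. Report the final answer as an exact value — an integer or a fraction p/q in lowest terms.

-25539

Part I: cross terms: (8*10 - 21*2)=38, (21*25 - 18*10)=345, (18*22 - -16*25)=796, (-16*21 - -22*22)=148, (-22*2 - 8*21)=-212; twice the area = |1115| = 1115; area = 1115/2; boundary points = 1 + 3 + 1 + 1 + 1 = 7; strictly interior points = area - boundary/2 + 1 = 555; answer 555
Part II: S1 = 555; c = 4; total draws C(19,3) = 969; complement C(11,3) = 165; favorable 969 - 165 = 804; P = 268/323; answer 268/323
Part III: S2 = 268/323; threaded value p + q = 591; d = -9; -3*(-9)^4 + 9*(-9)^3 + 9*(-9)^2 + 3*(-9)^1 + 3 = (-19683) + (-6561) + (729) + (-27) + (3) = -25539; answer -25539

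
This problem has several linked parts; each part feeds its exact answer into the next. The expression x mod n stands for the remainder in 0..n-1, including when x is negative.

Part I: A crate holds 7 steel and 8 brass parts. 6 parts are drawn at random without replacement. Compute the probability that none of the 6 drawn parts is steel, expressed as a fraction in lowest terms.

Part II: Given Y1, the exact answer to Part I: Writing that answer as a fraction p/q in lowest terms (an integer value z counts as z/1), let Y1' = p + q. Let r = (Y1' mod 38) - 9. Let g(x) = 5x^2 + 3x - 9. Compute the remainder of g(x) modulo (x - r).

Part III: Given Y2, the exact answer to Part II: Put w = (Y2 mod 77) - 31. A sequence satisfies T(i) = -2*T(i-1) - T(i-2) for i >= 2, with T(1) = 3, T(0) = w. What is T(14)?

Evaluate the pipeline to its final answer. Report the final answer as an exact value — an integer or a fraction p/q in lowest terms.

Part I: total draws C(15,6) = 5005; favorable C(8,6) = 28; P = 4/715; answer 4/715
Part II: Y1 = 4/715; threaded value p + q = 719; r = 26; remainder = value at the root: 5*(26)^2 + 3*(26)^1 - 9 = (3380) + (78) + (-9) = 3449; answer 3449
Part III: Y2 = 3449; w = 30; T(2) = -2*(3) - 1*(30) = -36; iterating: T(2)=-36, T(3)=69, T(4)=-102, T(5)=135, T(6)=-168, T(7)=201, T(8)=-234, T(9)=267, T(10)=-300, T(11)=333, T(12)=-366, T(13)=399, T(14)=-432; answer -432

-432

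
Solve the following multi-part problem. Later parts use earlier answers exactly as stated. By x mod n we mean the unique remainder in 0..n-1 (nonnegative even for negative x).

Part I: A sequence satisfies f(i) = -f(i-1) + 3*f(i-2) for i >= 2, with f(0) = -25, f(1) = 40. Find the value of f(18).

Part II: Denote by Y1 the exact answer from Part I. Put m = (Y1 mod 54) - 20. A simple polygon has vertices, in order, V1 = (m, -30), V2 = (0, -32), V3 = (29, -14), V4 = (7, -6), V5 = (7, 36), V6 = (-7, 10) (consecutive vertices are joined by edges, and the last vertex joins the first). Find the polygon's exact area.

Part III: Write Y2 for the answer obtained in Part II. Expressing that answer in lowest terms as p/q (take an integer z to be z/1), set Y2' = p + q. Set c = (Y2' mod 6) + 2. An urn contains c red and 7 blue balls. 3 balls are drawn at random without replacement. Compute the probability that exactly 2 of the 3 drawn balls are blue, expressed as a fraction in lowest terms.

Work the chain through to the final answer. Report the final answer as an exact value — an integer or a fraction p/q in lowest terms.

21/44

Part I: f(2) = -1*(40) + 3*(-25) = -115; iterating: f(2)=-115, f(3)=235, f(4)=-580, f(5)=1285, f(6)=-3025, f(7)=6880, f(8)=-15955, f(9)=36595, f(10)=-84460, f(11)=194245, f(12)=-447625, f(13)=1030360, f(14)=-2373235, f(15)=5464315, f(16)=-12584020, f(17)=28976965, f(18)=-66729025; answer -66729025
Part II: Y1 = -66729025; m = -3; cross terms: (-3*-32 - 0*-30)=96, (0*-14 - 29*-32)=928, (29*-6 - 7*-14)=-76, (7*36 - 7*-6)=294, (7*10 - -7*36)=322, (-7*-30 - -3*10)=240; twice the area = |1804| = 1804; area = 902; answer 902
Part III: Y2 = 902; threaded value p + q = 903; c = 5; total draws C(12,3) = 220; favorable C(7,2)*C(5,1) = 105; P = 21/44; answer 21/44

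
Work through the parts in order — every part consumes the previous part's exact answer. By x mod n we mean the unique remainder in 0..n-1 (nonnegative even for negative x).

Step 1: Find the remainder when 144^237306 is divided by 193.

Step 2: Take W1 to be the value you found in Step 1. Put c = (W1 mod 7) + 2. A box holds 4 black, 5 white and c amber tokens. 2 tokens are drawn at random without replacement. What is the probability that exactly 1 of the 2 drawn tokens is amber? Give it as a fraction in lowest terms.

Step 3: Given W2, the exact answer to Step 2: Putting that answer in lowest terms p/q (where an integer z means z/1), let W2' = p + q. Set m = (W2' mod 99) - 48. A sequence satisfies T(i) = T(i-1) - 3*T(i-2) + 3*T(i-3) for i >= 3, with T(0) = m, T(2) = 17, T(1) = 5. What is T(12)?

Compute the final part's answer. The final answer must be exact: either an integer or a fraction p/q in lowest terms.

-5107

Step 1: squarings mod 193: 144^1=144, 144^2=85, 144^4=84, 144^8=108, 144^16=84, 144^32=108, 144^64=84, 144^128=108, 144^256=84, 144^512=108, 144^1024=84, 144^2048=108, 144^4096=84, 144^8192=108, 144^16384=84, 144^32768=108, 144^65536=84, 144^131072=108; 144^237306 = 144^2 * 144^8 * 144^16 * 144^32 * 144^64 * 144^128 * 144^512 * 144^1024 * 144^2048 * 144^4096 * 144^32768 * 144^65536 * 144^131072 = 192 (mod 193); answer 192
Step 2: W1 = 192; c = 5; total draws C(14,2) = 91; favorable C(5,1)*C(9,1) = 45; P = 45/91; answer 45/91
Step 3: W2 = 45/91; threaded value p + q = 136; m = -11; T(3) = 1*(17) - 3*(5) + 3*(-11) = -31; iterating: T(3)=-31, T(4)=-67, T(5)=77, T(6)=185, T(7)=-247, T(8)=-571, T(9)=725, T(10)=1697, T(11)=-2191, T(12)=-5107; answer -5107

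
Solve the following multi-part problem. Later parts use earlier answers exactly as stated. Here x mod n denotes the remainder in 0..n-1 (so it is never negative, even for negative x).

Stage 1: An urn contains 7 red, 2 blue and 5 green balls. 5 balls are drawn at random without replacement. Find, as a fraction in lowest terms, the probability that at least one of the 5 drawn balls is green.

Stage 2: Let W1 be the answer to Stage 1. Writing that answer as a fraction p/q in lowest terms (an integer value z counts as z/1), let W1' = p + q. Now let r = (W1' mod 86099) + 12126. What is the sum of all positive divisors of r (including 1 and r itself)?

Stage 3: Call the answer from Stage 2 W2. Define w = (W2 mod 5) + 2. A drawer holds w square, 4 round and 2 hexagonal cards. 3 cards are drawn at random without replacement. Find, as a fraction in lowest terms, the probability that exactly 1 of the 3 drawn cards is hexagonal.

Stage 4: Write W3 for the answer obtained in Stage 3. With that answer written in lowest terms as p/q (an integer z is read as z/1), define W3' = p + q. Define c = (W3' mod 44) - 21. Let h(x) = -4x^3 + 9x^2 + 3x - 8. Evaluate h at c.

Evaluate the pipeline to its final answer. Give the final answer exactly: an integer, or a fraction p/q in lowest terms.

-38178

Stage 1: total draws C(14,5) = 2002; complement C(9,5) = 126; favorable 2002 - 126 = 1876; P = 134/143; answer 134/143
Stage 2: W1 = 134/143; threaded value p + q = 277; r = 12403; 12403 = 79 * 157; sigma = (1 + 79) * (1 + 157) = 80 * 158 = 12640; answer 12640
Stage 3: W2 = 12640; w = 2; total draws C(8,3) = 56; favorable C(2,1)*C(6,2) = 30; P = 15/28; answer 15/28
Stage 4: W3 = 15/28; threaded value p + q = 43; c = 22; -4*(22)^3 + 9*(22)^2 + 3*(22)^1 - 8 = (-42592) + (4356) + (66) + (-8) = -38178; answer -38178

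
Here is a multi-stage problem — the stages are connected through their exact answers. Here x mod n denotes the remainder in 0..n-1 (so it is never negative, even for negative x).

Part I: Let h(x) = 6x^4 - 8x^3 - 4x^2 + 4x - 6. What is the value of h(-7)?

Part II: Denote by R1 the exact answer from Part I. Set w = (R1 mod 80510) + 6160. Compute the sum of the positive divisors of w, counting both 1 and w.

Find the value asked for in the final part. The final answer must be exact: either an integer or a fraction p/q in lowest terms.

52020

Part I: 6*(-7)^4 - 8*(-7)^3 - 4*(-7)^2 + 4*(-7)^1 - 6 = (14406) + (2744) + (-196) + (-28) + (-6) = 16920; answer 16920
Part II: R1 = 16920; w = 23080; 23080 = 2^3 * 5 * 577; sigma = (1 + 2 + 4 + 8) * (1 + 5) * (1 + 577) = 15 * 6 * 578 = 52020; answer 52020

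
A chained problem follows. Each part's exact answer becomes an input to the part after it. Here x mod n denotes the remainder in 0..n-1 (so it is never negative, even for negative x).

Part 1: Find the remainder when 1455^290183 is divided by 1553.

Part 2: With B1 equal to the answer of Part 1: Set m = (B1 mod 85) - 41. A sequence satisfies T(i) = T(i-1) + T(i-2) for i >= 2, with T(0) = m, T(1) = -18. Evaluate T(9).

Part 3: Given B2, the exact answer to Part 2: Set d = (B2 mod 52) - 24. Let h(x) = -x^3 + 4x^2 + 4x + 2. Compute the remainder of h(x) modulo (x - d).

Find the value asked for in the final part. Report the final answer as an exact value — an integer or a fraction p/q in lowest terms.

Part 1: squarings mod 1553: 1455^1=1455, 1455^2=286, 1455^4=1040, 1455^8=712, 1455^16=666, 1455^32=951, 1455^64=555, 1455^128=531, 1455^256=868, 1455^512=219, 1455^1024=1371, 1455^2048=511, 1455^4096=217, 1455^8192=499, 1455^16384=521, 1455^32768=1219, 1455^65536=1293, 1455^131072=821, 1455^262144=39; 1455^290183 = 1455^1 * 1455^2 * 1455^4 * 1455^128 * 1455^256 * 1455^1024 * 1455^2048 * 1455^8192 * 1455^16384 * 1455^262144 = 828 (mod 1553); answer 828
Part 2: B1 = 828; m = 22; T(2) = 1*(-18) + 1*(22) = 4; iterating: T(2)=4, T(3)=-14, T(4)=-10, T(5)=-24, T(6)=-34, T(7)=-58, T(8)=-92, T(9)=-150; answer -150
Part 3: B2 = -150; d = -18; remainder = value at the root: -1*(-18)^3 + 4*(-18)^2 + 4*(-18)^1 + 2 = (5832) + (1296) + (-72) + (2) = 7058; answer 7058

7058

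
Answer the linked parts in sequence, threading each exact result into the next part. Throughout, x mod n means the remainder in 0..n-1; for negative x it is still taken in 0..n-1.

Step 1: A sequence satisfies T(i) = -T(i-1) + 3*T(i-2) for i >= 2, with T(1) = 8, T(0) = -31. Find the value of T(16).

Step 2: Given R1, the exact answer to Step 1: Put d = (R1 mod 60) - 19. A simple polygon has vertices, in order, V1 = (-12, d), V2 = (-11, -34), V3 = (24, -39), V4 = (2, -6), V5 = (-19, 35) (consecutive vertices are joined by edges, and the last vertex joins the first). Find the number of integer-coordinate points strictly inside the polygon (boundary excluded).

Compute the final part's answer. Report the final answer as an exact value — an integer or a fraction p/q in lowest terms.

937

Step 1: T(2) = -1*(8) + 3*(-31) = -101; iterating: T(2)=-101, T(3)=125, T(4)=-428, T(5)=803, T(6)=-2087, T(7)=4496, T(8)=-10757, T(9)=24245, T(10)=-56516, T(11)=129251, T(12)=-298799, T(13)=686552, T(14)=-1582949, T(15)=3642605, T(16)=-8391452; answer -8391452
Step 2: R1 = -8391452; d = 9; cross terms: (-12*-34 - -11*9)=507, (-11*-39 - 24*-34)=1245, (24*-6 - 2*-39)=-66, (2*35 - -19*-6)=-44, (-19*9 - -12*35)=249; twice the area = |1891| = 1891; area = 1891/2; boundary points = 1 + 5 + 11 + 1 + 1 = 19; strictly interior points = area - boundary/2 + 1 = 937; answer 937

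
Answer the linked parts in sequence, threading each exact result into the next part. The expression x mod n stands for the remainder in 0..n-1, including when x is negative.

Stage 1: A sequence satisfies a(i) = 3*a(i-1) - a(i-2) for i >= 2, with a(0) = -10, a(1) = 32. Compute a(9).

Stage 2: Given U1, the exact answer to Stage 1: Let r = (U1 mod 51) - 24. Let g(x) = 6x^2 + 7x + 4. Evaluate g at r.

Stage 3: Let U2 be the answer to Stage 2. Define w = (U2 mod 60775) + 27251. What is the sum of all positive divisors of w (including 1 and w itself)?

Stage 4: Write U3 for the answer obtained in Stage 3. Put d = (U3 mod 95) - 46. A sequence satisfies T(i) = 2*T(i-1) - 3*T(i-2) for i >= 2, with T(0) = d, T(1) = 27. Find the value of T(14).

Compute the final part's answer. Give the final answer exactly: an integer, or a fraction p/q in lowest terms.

31758

Stage 1: a(2) = 3*(32) - 1*(-10) = 106; iterating: a(2)=106, a(3)=286, a(4)=752, a(5)=1970, a(6)=5158, a(7)=13504, a(8)=35354, a(9)=92558; answer 92558
Stage 2: U1 = 92558; r = 20; 6*(20)^2 + 7*(20)^1 + 4 = (2400) + (140) + (4) = 2544; answer 2544
Stage 3: U2 = 2544; w = 29795; 29795 = 5 * 59 * 101; sigma = (1 + 5) * (1 + 59) * (1 + 101) = 6 * 60 * 102 = 36720; answer 36720
Stage 4: U3 = 36720; d = 4; T(2) = 2*(27) - 3*(4) = 42; iterating: T(2)=42, T(3)=3, T(4)=-120, T(5)=-249, T(6)=-138, T(7)=471, T(8)=1356, T(9)=1299, T(10)=-1470, T(11)=-6837, T(12)=-9264, T(13)=1983, T(14)=31758; answer 31758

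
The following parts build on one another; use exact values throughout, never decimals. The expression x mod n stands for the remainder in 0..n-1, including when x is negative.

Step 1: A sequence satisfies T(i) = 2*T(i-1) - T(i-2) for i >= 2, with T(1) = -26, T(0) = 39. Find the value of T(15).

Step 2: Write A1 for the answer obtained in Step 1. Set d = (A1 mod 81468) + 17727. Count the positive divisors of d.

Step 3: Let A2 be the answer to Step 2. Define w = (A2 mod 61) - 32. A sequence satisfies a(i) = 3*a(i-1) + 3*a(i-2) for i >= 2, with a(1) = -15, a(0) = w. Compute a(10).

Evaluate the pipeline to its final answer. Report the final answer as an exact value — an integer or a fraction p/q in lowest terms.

Step 1: T(2) = 2*(-26) - 1*(39) = -91; iterating: T(2)=-91, T(3)=-156, T(4)=-221, T(5)=-286, T(6)=-351, T(7)=-416, T(8)=-481, T(9)=-546, T(10)=-611, T(11)=-676, T(12)=-741, T(13)=-806, T(14)=-871, T(15)=-936; answer -936
Step 2: A1 = -936; d = 98259; 98259 = 3 * 7 * 4679; number of divisors = (1+1) * (1+1) * (1+1) = 8; answer 8
Step 3: A2 = 8; w = -24; a(2) = 3*(-15) + 3*(-24) = -117; iterating: a(2)=-117, a(3)=-396, a(4)=-1539, a(5)=-5805, a(6)=-22032, a(7)=-83511, a(8)=-316629, a(9)=-1200420, a(10)=-4551147; answer -4551147

-4551147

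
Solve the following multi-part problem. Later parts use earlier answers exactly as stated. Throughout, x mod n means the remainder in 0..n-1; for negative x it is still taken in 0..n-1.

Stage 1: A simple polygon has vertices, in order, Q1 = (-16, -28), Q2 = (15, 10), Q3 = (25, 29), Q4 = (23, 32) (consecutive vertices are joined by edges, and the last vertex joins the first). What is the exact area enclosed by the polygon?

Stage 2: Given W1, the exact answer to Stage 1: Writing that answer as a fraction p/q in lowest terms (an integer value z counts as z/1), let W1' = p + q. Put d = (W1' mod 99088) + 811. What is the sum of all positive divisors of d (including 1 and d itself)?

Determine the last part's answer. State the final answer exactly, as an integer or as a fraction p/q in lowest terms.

Stage 1: cross terms: (-16*10 - 15*-28)=260, (15*29 - 25*10)=185, (25*32 - 23*29)=133, (23*-28 - -16*32)=-132; twice the area = |446| = 446; area = 223; answer 223
Stage 2: W1 = 223; threaded value p + q = 224; d = 1035; 1035 = 3^2 * 5 * 23; sigma = (1 + 3 + 9) * (1 + 5) * (1 + 23) = 13 * 6 * 24 = 1872; answer 1872

1872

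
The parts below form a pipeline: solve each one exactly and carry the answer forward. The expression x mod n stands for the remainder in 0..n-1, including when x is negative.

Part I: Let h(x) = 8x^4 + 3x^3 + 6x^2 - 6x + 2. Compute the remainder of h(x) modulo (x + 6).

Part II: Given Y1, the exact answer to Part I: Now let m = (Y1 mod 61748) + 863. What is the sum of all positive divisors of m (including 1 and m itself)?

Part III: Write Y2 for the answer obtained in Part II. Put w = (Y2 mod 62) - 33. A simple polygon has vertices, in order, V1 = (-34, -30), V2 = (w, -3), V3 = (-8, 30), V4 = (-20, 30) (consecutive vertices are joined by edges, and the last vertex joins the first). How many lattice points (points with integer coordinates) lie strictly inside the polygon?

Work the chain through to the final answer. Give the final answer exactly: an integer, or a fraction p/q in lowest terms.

Part I: remainder = value at the root: 8*(-6)^4 + 3*(-6)^3 + 6*(-6)^2 - 6*(-6)^1 + 2 = (10368) + (-648) + (216) + (36) + (2) = 9974; answer 9974
Part II: Y1 = 9974; m = 10837; 10837 is prime, so its only divisors are 1 and 10837; sigma = 1 + 10837 = 10838; answer 10838
Part III: Y2 = 10838; w = 17; cross terms: (-34*-3 - 17*-30)=612, (17*30 - -8*-3)=486, (-8*30 - -20*30)=360, (-20*-30 - -34*30)=1620; twice the area = |3078| = 3078; area = 1539; boundary points = 3 + 1 + 12 + 2 = 18; strictly interior points = area - boundary/2 + 1 = 1531; answer 1531

1531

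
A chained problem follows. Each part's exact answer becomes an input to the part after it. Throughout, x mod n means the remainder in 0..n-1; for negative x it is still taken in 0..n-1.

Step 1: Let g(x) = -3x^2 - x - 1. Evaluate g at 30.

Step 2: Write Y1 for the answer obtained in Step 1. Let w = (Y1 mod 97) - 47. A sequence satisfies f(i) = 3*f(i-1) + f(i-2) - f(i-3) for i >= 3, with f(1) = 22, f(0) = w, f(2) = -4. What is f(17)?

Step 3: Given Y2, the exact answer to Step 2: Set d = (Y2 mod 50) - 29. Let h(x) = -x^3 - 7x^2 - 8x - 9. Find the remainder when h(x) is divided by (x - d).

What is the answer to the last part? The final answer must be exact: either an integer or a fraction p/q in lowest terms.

-9547

Step 1: -3*(30)^2 - 1*(30)^1 - 1 = (-2700) + (-30) + (-1) = -2731; answer -2731
Step 2: Y1 = -2731; w = 35; f(3) = 3*(-4) + 1*(22) - 1*(35) = -25; iterating: f(3)=-25, f(4)=-101, f(5)=-324, f(6)=-1048, f(7)=-3367, f(8)=-10825, f(9)=-34794, f(10)=-111840, f(11)=-359489, f(12)=-1155513, f(13)=-3714188, f(14)=-11938588, f(15)=-38374439, f(16)=-123347717, f(17)=-396479002; answer -396479002
Step 3: Y2 = -396479002; d = 19; remainder = value at the root: -1*(19)^3 - 7*(19)^2 - 8*(19)^1 - 9 = (-6859) + (-2527) + (-152) + (-9) = -9547; answer -9547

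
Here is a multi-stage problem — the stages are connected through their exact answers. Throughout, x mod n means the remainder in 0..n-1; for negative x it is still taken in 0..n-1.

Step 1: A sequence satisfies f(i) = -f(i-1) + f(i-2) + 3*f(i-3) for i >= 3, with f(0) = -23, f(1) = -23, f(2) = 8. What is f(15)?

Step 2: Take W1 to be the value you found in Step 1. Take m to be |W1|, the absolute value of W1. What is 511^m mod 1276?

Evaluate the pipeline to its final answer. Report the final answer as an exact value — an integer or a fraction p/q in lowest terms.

1

Step 1: f(3) = -1*(8) + 1*(-23) + 3*(-23) = -100; iterating: f(3)=-100, f(4)=39, f(5)=-115, f(6)=-146, f(7)=148, f(8)=-639, f(9)=349, f(10)=-544, f(11)=-1024, f(12)=1527, f(13)=-4183, f(14)=2638, f(15)=-2240; answer -2240
Step 2: W1 = -2240; m = 2240; squarings mod 1276: 511^1=511, 511^2=817, 511^4=141, 511^8=741, 511^16=401, 511^32=25, 511^64=625, 511^128=169, 511^256=489, 511^512=509, 511^1024=53, 511^2048=257; 511^2240 = 511^64 * 511^128 * 511^2048 = 1 (mod 1276); answer 1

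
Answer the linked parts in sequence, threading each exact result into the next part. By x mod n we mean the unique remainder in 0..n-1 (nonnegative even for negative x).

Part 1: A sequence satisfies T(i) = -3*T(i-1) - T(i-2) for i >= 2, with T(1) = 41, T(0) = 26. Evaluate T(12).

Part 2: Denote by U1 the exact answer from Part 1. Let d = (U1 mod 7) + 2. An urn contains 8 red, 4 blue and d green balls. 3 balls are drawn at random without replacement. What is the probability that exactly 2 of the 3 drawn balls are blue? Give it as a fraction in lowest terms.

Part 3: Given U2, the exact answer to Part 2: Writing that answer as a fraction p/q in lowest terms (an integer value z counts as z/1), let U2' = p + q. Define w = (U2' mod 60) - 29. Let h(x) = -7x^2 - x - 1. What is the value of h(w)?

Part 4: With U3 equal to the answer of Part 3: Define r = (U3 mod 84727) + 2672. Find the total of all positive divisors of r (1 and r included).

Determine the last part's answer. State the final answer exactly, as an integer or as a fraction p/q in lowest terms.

Part 1: T(2) = -3*(41) - 1*(26) = -149; iterating: T(2)=-149, T(3)=406, T(4)=-1069, T(5)=2801, T(6)=-7334, T(7)=19201, T(8)=-50269, T(9)=131606, T(10)=-344549, T(11)=902041, T(12)=-2361574; answer -2361574
Part 2: U1 = -2361574; d = 4; total draws C(16,3) = 560; favorable C(4,2)*C(12,1) = 72; P = 9/70; answer 9/70
Part 3: U2 = 9/70; threaded value p + q = 79; w = -10; -7*(-10)^2 - 1*(-10)^1 - 1 = (-700) + (10) + (-1) = -691; answer -691
Part 4: U3 = -691; r = 86708; 86708 = 2^2 * 53 * 409; sigma = (1 + 2 + 4) * (1 + 53) * (1 + 409) = 7 * 54 * 410 = 154980; answer 154980

154980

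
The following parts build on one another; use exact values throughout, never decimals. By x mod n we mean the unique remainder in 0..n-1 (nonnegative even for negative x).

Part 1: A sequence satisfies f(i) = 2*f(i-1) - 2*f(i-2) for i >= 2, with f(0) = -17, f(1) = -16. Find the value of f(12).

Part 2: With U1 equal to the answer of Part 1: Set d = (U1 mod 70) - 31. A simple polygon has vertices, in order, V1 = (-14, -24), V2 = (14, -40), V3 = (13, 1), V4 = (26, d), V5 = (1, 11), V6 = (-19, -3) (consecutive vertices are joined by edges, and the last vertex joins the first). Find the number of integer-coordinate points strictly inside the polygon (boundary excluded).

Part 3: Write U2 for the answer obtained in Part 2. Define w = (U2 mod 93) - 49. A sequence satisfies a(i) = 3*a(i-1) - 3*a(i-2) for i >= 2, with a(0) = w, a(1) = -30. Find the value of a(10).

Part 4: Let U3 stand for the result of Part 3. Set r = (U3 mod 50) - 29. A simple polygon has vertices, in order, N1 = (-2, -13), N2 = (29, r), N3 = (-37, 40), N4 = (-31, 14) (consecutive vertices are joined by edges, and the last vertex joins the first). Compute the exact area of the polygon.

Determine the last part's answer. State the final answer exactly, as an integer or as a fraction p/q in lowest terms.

3355/2

Part 1: f(2) = 2*(-16) - 2*(-17) = 2; iterating: f(2)=2, f(3)=36, f(4)=68, f(5)=64, f(6)=-8, f(7)=-144, f(8)=-272, f(9)=-256, f(10)=32, f(11)=576, f(12)=1088; answer 1088
Part 2: U1 = 1088; d = 7; cross terms: (-14*-40 - 14*-24)=896, (14*1 - 13*-40)=534, (13*7 - 26*1)=65, (26*11 - 1*7)=279, (1*-3 - -19*11)=206, (-19*-24 - -14*-3)=414; twice the area = |2394| = 2394; area = 1197; boundary points = 4 + 1 + 1 + 1 + 2 + 1 = 10; strictly interior points = area - boundary/2 + 1 = 1193; answer 1193
Part 3: U2 = 1193; w = 28; a(2) = 3*(-30) - 3*(28) = -174; iterating: a(2)=-174, a(3)=-432, a(4)=-774, a(5)=-1026, a(6)=-756, a(7)=810, a(8)=4698, a(9)=11664, a(10)=20898; answer 20898
Part 4: U3 = 20898; r = 19; cross terms: (-2*19 - 29*-13)=339, (29*40 - -37*19)=1863, (-37*14 - -31*40)=722, (-31*-13 - -2*14)=431; twice the area = |3355| = 3355; area = 3355/2; answer 3355/2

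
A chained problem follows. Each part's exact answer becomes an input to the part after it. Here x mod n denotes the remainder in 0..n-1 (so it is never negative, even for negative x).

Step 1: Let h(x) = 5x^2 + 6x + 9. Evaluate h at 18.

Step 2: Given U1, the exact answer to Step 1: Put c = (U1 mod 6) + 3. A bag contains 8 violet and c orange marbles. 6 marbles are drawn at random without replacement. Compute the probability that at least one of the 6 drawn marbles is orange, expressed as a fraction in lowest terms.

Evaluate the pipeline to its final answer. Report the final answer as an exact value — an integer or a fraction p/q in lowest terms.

425/429

Step 1: 5*(18)^2 + 6*(18)^1 + 9 = (1620) + (108) + (9) = 1737; answer 1737
Step 2: U1 = 1737; c = 6; total draws C(14,6) = 3003; complement C(8,6) = 28; favorable 3003 - 28 = 2975; P = 425/429; answer 425/429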